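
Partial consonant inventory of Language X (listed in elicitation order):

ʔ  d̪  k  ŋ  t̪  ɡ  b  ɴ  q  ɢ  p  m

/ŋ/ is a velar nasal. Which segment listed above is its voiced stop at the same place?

/ɡ/

The voiced stop at the same place is a voiced velar stop — in this inventory, /ɡ/.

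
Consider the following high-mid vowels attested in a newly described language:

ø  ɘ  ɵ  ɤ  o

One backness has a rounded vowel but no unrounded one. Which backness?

backness          unrounded  rounded 
front             —         ø       
central           ɘ         ɵ       
back              ɤ         o       
Every backness has an unrounded member except front, where /e/ would be expected.

front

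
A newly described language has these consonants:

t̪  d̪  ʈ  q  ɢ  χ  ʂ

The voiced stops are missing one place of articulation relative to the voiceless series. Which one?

retroflex

place of articulation  voiceless  voiced  
dental            t̪        d̪      
retroflex         ʈ         —       
uvular            q         ɢ       
Every place of articulation has a voiced member except retroflex, where /ɖ/ would be expected.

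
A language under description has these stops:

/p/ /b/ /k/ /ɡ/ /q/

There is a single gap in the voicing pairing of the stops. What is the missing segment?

Voiceless: /p/ (bilabial), /k/ (velar), /q/ (uvular).
Voiced: /b/ (bilabial), /ɡ/ (velar).
The uvular row has no voiced member, so the gap is the voiced uvular stop /ɢ/.

/ɢ/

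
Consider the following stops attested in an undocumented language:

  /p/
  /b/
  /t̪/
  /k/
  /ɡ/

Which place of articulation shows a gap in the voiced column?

bilabial: voiceless /p/, voiced /b/.
dental: voiceless /t̪/, voiced —.
velar: voiceless /k/, voiced /ɡ/.
Every place of articulation has a voiced member except dental, where /d̪/ would be expected.

dental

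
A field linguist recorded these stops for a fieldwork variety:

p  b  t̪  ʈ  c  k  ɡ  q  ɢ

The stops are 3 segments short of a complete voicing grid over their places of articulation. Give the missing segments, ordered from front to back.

/d̪/, /ɖ/, /ɟ/

bilabial: voiceless /p/, voiced /b/.
dental: voiceless /t̪/, voiced —.
retroflex: voiceless /ʈ/, voiced —.
palatal: voiceless /c/, voiced —.
velar: voiceless /k/, voiced /ɡ/.
uvular: voiceless /q/, voiced /ɢ/.
Gaps, from front to back: dental lacks voiced (/d̪/); retroflex lacks voiced (/ɖ/); palatal lacks voiced (/ɟ/).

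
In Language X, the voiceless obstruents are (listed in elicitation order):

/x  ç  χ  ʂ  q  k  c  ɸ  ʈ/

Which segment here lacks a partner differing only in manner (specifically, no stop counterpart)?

Retroflex: /ʈ/ ~ /ʂ/
Palatal: /c/ ~ /ç/
Velar: /k/ ~ /x/
Uvular: /q/ ~ /χ/
Bilabial: only /ɸ/ (fricative); no stop partner.
So /ɸ/ is the unpaired segment.

/ɸ/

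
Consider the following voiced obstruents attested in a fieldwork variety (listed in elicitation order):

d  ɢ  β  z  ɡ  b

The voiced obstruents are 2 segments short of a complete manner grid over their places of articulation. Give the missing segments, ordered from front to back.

Stop: /b/ (bilabial), /d/ (alveolar), /ɡ/ (velar), /ɢ/ (uvular).
Fricative: /β/ (bilabial), /z/ (alveolar).
Gaps, from front to back: velar lacks fricative (/ɣ/); uvular lacks fricative (/ʁ/).

/ɣ/, /ʁ/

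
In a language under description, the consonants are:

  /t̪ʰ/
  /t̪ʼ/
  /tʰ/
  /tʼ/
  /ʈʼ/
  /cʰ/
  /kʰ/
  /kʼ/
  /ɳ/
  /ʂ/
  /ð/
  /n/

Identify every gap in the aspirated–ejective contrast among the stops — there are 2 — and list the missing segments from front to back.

Aspirated: /t̪ʰ/ (dental), /tʰ/ (alveolar), /cʰ/ (palatal), /kʰ/ (velar).
Ejective: /t̪ʼ/ (dental), /tʼ/ (alveolar), /ʈʼ/ (retroflex), /kʼ/ (velar).
Gaps, from front to back: retroflex lacks aspirated (/ʈʰ/); palatal lacks ejective (/cʼ/).

/ʈʰ/, /cʼ/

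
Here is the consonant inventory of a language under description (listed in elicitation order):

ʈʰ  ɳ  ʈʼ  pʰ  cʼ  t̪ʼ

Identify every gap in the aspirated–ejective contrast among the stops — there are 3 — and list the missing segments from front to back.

/pʼ/, /t̪ʰ/, /cʰ/

place of articulation  aspirated  ejective
bilabial          pʰ        —       
dental            —         t̪ʼ     
retroflex         ʈʰ        ʈʼ      
palatal           —         cʼ      
Gaps, from front to back: bilabial lacks ejective (/pʼ/); dental lacks aspirated (/t̪ʰ/); palatal lacks aspirated (/cʰ/).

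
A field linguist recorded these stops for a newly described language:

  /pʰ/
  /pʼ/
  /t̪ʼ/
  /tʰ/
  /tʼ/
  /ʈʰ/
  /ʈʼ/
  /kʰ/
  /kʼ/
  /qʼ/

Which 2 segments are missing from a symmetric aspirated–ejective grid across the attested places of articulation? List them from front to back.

/t̪ʰ/, /qʰ/

bilabial: aspirated /pʰ/, ejective /pʼ/.
dental: aspirated —, ejective /t̪ʼ/.
alveolar: aspirated /tʰ/, ejective /tʼ/.
retroflex: aspirated /ʈʰ/, ejective /ʈʼ/.
velar: aspirated /kʰ/, ejective /kʼ/.
uvular: aspirated —, ejective /qʼ/.
Gaps, from front to back: dental lacks aspirated (/t̪ʰ/); uvular lacks aspirated (/qʰ/).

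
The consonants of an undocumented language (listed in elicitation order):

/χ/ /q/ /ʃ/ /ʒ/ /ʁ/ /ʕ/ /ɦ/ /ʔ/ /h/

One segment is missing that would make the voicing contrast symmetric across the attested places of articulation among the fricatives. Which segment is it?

/ħ/

Voiceless: /ʃ/ (postalveolar), /χ/ (uvular), /h/ (glottal).
Voiced: /ʒ/ (postalveolar), /ʁ/ (uvular), /ʕ/ (pharyngeal), /ɦ/ (glottal).
The pharyngeal row has no voiceless member, so the gap is the voiceless pharyngeal fricative /ħ/.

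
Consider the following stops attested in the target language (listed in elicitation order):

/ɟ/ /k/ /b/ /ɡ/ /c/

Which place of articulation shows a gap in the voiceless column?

bilabial

place of articulation  voiceless  voiced  
bilabial          —         b       
palatal           c         ɟ       
velar             k         ɡ       
Every place of articulation has a voiceless member except bilabial, where /p/ would be expected.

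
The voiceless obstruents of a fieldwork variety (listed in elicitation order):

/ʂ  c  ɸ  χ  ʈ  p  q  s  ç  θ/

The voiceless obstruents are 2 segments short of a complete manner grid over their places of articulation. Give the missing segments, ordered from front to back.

Stop: /p/ (bilabial), /ʈ/ (retroflex), /c/ (palatal), /q/ (uvular).
Fricative: /ɸ/ (bilabial), /θ/ (dental), /s/ (alveolar), /ʂ/ (retroflex), /ç/ (palatal), /χ/ (uvular).
Gaps, from front to back: dental lacks stop (/t̪/); alveolar lacks stop (/t/).

/t̪/, /t/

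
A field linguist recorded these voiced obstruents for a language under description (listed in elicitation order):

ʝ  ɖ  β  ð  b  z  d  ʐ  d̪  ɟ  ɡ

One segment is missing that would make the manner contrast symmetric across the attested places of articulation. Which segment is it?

bilabial: stop /b/, fricative /β/.
dental: stop /d̪/, fricative /ð/.
alveolar: stop /d/, fricative /z/.
retroflex: stop /ɖ/, fricative /ʐ/.
palatal: stop /ɟ/, fricative /ʝ/.
velar: stop /ɡ/, fricative —.
The velar row has no fricative member, so the gap is the velar fricative /ɣ/.

/ɣ/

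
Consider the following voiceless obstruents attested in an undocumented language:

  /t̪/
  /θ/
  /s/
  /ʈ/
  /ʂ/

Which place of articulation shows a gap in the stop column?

alveolar

dental: stop /t̪/, fricative /θ/.
alveolar: stop —, fricative /s/.
retroflex: stop /ʈ/, fricative /ʂ/.
Every place of articulation has a stop member except alveolar, where /t/ would be expected.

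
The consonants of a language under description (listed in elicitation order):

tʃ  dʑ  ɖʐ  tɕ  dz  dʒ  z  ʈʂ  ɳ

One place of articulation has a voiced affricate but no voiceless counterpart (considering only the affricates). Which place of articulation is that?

alveolar

Voiceless: /tʃ/ (postalveolar), /ʈʂ/ (retroflex), /tɕ/ (alveolo-palatal).
Voiced: /dz/ (alveolar), /dʒ/ (postalveolar), /ɖʐ/ (retroflex), /dʑ/ (alveolo-palatal).
Every place of articulation has a voiceless member except alveolar, where /ts/ would be expected.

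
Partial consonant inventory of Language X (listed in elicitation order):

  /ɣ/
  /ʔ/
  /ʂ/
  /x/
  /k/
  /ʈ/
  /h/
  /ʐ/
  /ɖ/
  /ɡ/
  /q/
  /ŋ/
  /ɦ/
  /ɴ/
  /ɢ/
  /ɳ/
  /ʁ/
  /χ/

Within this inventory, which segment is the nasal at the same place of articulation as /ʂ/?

/ɳ/

/ʂ/ is a voiceless retroflex fricative.
The nasal at the same place is a retroflex nasal — in this inventory, /ɳ/.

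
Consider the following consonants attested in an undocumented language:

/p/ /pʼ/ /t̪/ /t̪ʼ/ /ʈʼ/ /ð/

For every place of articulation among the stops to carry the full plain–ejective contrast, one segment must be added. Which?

/ʈ/

place of articulation  plain     ejective
bilabial          p         pʼ      
dental            t̪        t̪ʼ     
retroflex         —         ʈʼ      
The retroflex row has no plain member, so the gap is the plain retroflex stop /ʈ/.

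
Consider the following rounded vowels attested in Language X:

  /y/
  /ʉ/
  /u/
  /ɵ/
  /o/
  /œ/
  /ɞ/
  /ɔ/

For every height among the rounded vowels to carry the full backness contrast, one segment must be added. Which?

height            front     central   back    
high              y         ʉ         u       
high-mid          —         ɵ         o       
low-mid           œ         ɞ         ɔ       
The high-mid row has no front member, so the gap is the high-mid front rounded vowel /ø/.

/ø/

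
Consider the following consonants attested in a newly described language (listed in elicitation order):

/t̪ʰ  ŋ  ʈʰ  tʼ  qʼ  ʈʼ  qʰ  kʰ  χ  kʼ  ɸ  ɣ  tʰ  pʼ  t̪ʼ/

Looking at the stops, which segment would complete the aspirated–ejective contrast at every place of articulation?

Aspirated: /t̪ʰ/ (dental), /tʰ/ (alveolar), /ʈʰ/ (retroflex), /kʰ/ (velar), /qʰ/ (uvular).
Ejective: /pʼ/ (bilabial), /t̪ʼ/ (dental), /tʼ/ (alveolar), /ʈʼ/ (retroflex), /kʼ/ (velar), /qʼ/ (uvular).
The bilabial row has no aspirated member, so the gap is the aspirated bilabial stop /pʰ/.

/pʰ/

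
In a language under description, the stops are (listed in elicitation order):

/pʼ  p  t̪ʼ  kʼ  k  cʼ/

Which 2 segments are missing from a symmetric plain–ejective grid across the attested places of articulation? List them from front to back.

bilabial: plain /p/, ejective /pʼ/.
dental: plain —, ejective /t̪ʼ/.
palatal: plain —, ejective /cʼ/.
velar: plain /k/, ejective /kʼ/.
Gaps, from front to back: dental lacks plain (/t̪/); palatal lacks plain (/c/).

/t̪/, /c/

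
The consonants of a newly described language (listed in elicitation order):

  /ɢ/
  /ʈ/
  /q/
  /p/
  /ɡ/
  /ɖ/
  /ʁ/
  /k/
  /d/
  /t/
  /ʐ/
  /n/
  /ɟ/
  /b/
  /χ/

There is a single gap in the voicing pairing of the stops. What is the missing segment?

/c/

place of articulation  voiceless  voiced  
bilabial          p         b       
alveolar          t         d       
retroflex         ʈ         ɖ       
palatal           —         ɟ       
velar             k         ɡ       
uvular            q         ɢ       
The palatal row has no voiceless member, so the gap is the voiceless palatal stop /c/.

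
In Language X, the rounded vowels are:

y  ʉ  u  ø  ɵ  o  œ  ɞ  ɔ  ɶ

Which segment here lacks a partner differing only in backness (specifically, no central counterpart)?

/ɶ/

High: /y/ ~ /ʉ/ ~ /u/
High-mid: /ø/ ~ /ɵ/ ~ /o/
Low-mid: /œ/ ~ /ɞ/ ~ /ɔ/
Low: only /ɶ/ (front); no central partner.
So /ɶ/ is the unpaired segment.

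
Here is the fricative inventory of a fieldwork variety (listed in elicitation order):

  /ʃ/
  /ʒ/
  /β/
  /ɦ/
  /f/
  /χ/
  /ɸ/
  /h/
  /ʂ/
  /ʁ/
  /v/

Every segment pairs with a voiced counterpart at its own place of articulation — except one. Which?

/ʂ/

Bilabial: /ɸ/ ~ /β/
Labiodental: /f/ ~ /v/
Postalveolar: /ʃ/ ~ /ʒ/
Uvular: /χ/ ~ /ʁ/
Glottal: /h/ ~ /ɦ/
Retroflex: only /ʂ/ (voiceless); no voiced partner.
So /ʂ/ is the unpaired segment.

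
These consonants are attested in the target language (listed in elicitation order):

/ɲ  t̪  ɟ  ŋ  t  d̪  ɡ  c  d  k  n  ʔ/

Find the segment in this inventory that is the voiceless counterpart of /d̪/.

/d̪/ is a voiced dental stop.
The voiceless counterpart is a voiceless dental stop — in this inventory, /t̪/.

/t̪/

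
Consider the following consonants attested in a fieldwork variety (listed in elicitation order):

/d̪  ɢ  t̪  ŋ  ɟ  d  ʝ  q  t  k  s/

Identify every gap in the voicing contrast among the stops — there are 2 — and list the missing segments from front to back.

/c/, /ɡ/

Voiceless: /t̪/ (dental), /t/ (alveolar), /k/ (velar), /q/ (uvular).
Voiced: /d̪/ (dental), /d/ (alveolar), /ɟ/ (palatal), /ɢ/ (uvular).
Gaps, from front to back: palatal lacks voiceless (/c/); velar lacks voiced (/ɡ/).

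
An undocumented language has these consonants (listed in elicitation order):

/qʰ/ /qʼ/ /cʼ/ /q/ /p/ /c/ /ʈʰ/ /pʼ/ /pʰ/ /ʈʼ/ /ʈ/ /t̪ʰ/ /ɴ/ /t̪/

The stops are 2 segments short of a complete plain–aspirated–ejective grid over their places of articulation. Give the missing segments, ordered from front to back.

/t̪ʼ/, /cʰ/

Plain: /p/ (bilabial), /t̪/ (dental), /ʈ/ (retroflex), /c/ (palatal), /q/ (uvular).
Aspirated: /pʰ/ (bilabial), /t̪ʰ/ (dental), /ʈʰ/ (retroflex), /qʰ/ (uvular).
Ejective: /pʼ/ (bilabial), /ʈʼ/ (retroflex), /cʼ/ (palatal), /qʼ/ (uvular).
Gaps, from front to back: dental lacks ejective (/t̪ʼ/); palatal lacks aspirated (/cʰ/).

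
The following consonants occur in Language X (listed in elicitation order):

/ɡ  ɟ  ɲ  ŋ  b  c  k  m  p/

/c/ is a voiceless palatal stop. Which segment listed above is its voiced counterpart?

/ɟ/

The voiced counterpart is a voiced palatal stop — in this inventory, /ɟ/.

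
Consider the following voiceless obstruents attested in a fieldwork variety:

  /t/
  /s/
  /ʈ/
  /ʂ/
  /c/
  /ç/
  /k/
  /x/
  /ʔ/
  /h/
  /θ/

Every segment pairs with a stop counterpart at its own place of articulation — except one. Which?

Alveolar: /t/ ~ /s/
Retroflex: /ʈ/ ~ /ʂ/
Palatal: /c/ ~ /ç/
Velar: /k/ ~ /x/
Glottal: /ʔ/ ~ /h/
Dental: only /θ/ (fricative); no stop partner.
So /θ/ is the unpaired segment.

/θ/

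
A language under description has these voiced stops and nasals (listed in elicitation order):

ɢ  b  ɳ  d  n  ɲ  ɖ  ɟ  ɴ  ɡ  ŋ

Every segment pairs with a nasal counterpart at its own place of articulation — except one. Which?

/b/

Alveolar: /d/ ~ /n/
Retroflex: /ɖ/ ~ /ɳ/
Palatal: /ɟ/ ~ /ɲ/
Velar: /ɡ/ ~ /ŋ/
Uvular: /ɢ/ ~ /ɴ/
Bilabial: only /b/ (oral stop); no nasal partner.
So /b/ is the unpaired segment.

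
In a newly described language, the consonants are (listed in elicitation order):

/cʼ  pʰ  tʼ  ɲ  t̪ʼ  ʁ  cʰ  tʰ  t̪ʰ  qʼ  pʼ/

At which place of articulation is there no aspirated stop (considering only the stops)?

uvular

Aspirated: /pʰ/ (bilabial), /t̪ʰ/ (dental), /tʰ/ (alveolar), /cʰ/ (palatal).
Ejective: /pʼ/ (bilabial), /t̪ʼ/ (dental), /tʼ/ (alveolar), /cʼ/ (palatal), /qʼ/ (uvular).
Every place of articulation has an aspirated member except uvular, where /qʰ/ would be expected.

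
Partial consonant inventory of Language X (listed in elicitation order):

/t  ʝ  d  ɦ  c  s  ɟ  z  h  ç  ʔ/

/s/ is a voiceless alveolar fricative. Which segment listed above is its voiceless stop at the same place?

The voiceless stop at the same place is a voiceless alveolar stop — in this inventory, /t/.

/t/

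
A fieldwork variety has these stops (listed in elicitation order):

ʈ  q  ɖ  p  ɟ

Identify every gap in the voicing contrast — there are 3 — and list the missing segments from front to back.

/b/, /c/, /ɢ/

bilabial: voiceless /p/, voiced —.
retroflex: voiceless /ʈ/, voiced /ɖ/.
palatal: voiceless —, voiced /ɟ/.
uvular: voiceless /q/, voiced —.
Gaps, from front to back: bilabial lacks voiced (/b/); palatal lacks voiceless (/c/); uvular lacks voiced (/ɢ/).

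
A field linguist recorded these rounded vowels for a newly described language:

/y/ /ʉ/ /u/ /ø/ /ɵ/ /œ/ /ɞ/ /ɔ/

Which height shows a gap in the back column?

high-mid

height            front     central   back    
high              y         ʉ         u       
high-mid          ø         ɵ         —       
low-mid           œ         ɞ         ɔ       
Every height has a back member except high-mid, where /o/ would be expected.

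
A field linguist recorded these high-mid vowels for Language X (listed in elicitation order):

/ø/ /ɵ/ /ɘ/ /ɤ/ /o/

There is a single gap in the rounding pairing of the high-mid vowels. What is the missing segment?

front: unrounded —, rounded /ø/.
central: unrounded /ɘ/, rounded /ɵ/.
back: unrounded /ɤ/, rounded /o/.
The front row has no unrounded member, so the gap is the front unrounded vowel /e/.

/e/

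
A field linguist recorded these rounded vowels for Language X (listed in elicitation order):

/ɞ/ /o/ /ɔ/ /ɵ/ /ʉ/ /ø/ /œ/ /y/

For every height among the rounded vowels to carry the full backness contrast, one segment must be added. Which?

high: front /y/, central /ʉ/, back —.
high-mid: front /ø/, central /ɵ/, back /o/.
low-mid: front /œ/, central /ɞ/, back /ɔ/.
The high row has no back member, so the gap is the high back rounded vowel /u/.

/u/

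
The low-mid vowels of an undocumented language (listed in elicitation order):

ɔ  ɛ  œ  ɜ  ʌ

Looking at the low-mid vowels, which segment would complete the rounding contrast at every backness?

/ɞ/

Unrounded: /ɛ/ (front), /ɜ/ (central), /ʌ/ (back).
Rounded: /œ/ (front), /ɔ/ (back).
The central row has no rounded member, so the gap is the central rounded vowel /ɞ/.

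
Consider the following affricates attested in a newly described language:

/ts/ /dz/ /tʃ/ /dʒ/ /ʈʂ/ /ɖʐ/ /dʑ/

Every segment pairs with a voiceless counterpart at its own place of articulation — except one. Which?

/dʑ/

Alveolar: /ts/ ~ /dz/
Postalveolar: /tʃ/ ~ /dʒ/
Retroflex: /ʈʂ/ ~ /ɖʐ/
Alveolo-palatal: only /dʑ/ (voiced); no voiceless partner.
So /dʑ/ is the unpaired segment.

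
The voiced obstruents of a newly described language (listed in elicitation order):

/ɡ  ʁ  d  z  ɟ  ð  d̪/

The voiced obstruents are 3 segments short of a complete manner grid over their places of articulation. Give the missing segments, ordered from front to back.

Stop: /d̪/ (dental), /d/ (alveolar), /ɟ/ (palatal), /ɡ/ (velar).
Fricative: /ð/ (dental), /z/ (alveolar), /ʁ/ (uvular).
Gaps, from front to back: palatal lacks fricative (/ʝ/); velar lacks fricative (/ɣ/); uvular lacks stop (/ɢ/).

/ʝ/, /ɣ/, /ɢ/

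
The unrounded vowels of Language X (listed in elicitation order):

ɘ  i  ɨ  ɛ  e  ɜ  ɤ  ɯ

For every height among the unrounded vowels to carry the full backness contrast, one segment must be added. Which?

Front: /i/ (high), /e/ (high-mid), /ɛ/ (low-mid).
Central: /ɨ/ (high), /ɘ/ (high-mid), /ɜ/ (low-mid).
Back: /ɯ/ (high), /ɤ/ (high-mid).
The low-mid row has no back member, so the gap is the low-mid back unrounded vowel /ʌ/.

/ʌ/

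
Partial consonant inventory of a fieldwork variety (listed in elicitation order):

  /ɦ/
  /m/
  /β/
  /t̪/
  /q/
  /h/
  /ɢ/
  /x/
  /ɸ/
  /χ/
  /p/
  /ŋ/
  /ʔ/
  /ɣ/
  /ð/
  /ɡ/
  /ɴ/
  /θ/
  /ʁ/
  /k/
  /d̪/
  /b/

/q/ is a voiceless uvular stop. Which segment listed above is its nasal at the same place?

/ɴ/

The nasal at the same place is an uvular nasal — in this inventory, /ɴ/.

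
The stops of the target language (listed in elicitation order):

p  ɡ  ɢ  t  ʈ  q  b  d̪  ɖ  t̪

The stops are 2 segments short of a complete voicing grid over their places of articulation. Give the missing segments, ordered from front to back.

Voiceless: /p/ (bilabial), /t̪/ (dental), /t/ (alveolar), /ʈ/ (retroflex), /q/ (uvular).
Voiced: /b/ (bilabial), /d̪/ (dental), /ɖ/ (retroflex), /ɡ/ (velar), /ɢ/ (uvular).
Gaps, from front to back: alveolar lacks voiced (/d/); velar lacks voiceless (/k/).

/d/, /k/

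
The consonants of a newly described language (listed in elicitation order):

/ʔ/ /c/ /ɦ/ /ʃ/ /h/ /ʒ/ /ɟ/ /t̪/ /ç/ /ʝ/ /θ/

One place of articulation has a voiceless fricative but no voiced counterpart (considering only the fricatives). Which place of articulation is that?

dental

place of articulation  voiceless  voiced  
dental            θ         —       
postalveolar      ʃ         ʒ       
palatal           ç         ʝ       
glottal           h         ɦ       
Every place of articulation has a voiced member except dental, where /ð/ would be expected.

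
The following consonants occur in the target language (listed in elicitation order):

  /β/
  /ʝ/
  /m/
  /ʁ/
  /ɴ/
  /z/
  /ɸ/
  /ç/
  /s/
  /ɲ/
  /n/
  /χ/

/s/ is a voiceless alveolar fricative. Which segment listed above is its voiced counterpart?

The voiced counterpart is a voiced alveolar fricative — in this inventory, /z/.

/z/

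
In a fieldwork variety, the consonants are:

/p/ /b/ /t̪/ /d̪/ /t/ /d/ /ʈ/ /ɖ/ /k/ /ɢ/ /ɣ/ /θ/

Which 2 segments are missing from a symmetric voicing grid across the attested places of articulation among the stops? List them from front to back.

/ɡ/, /q/

Voiceless: /p/ (bilabial), /t̪/ (dental), /t/ (alveolar), /ʈ/ (retroflex), /k/ (velar).
Voiced: /b/ (bilabial), /d̪/ (dental), /d/ (alveolar), /ɖ/ (retroflex), /ɢ/ (uvular).
Gaps, from front to back: velar lacks voiced (/ɡ/); uvular lacks voiceless (/q/).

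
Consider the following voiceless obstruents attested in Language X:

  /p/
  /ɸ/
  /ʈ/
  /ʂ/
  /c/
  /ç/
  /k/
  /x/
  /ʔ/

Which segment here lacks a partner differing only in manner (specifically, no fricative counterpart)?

Bilabial: /p/ ~ /ɸ/
Retroflex: /ʈ/ ~ /ʂ/
Palatal: /c/ ~ /ç/
Velar: /k/ ~ /x/
Glottal: only /ʔ/ (stop); no fricative partner.
So /ʔ/ is the unpaired segment.

/ʔ/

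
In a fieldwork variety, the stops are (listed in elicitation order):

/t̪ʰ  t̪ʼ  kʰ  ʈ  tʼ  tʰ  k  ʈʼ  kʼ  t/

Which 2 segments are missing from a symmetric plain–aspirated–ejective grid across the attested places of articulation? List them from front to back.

Plain: /t/ (alveolar), /ʈ/ (retroflex), /k/ (velar).
Aspirated: /t̪ʰ/ (dental), /tʰ/ (alveolar), /kʰ/ (velar).
Ejective: /t̪ʼ/ (dental), /tʼ/ (alveolar), /ʈʼ/ (retroflex), /kʼ/ (velar).
Gaps, from front to back: dental lacks plain (/t̪/); retroflex lacks aspirated (/ʈʰ/).

/t̪/, /ʈʰ/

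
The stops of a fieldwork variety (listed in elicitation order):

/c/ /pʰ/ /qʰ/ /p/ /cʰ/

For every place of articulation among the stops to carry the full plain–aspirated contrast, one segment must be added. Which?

/q/

place of articulation  plain     aspirated
bilabial          p         pʰ      
palatal           c         cʰ      
uvular            —         qʰ      
The uvular row has no plain member, so the gap is the plain uvular stop /q/.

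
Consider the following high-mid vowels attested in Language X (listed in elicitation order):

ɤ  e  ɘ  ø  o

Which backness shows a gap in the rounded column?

central

front: unrounded /e/, rounded /ø/.
central: unrounded /ɘ/, rounded —.
back: unrounded /ɤ/, rounded /o/.
Every backness has a rounded member except central, where /ɵ/ would be expected.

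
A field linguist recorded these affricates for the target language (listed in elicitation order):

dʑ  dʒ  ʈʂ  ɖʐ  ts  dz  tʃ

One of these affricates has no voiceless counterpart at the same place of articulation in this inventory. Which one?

/dʑ/

Alveolar: /ts/ ~ /dz/
Postalveolar: /tʃ/ ~ /dʒ/
Retroflex: /ʈʂ/ ~ /ɖʐ/
Alveolo-palatal: only /dʑ/ (voiced); no voiceless partner.
So /dʑ/ is the unpaired segment.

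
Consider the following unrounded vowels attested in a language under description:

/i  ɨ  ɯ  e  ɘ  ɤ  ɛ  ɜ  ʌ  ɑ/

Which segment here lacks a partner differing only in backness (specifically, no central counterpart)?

High: /i/ ~ /ɨ/ ~ /ɯ/
High-mid: /e/ ~ /ɘ/ ~ /ɤ/
Low-mid: /ɛ/ ~ /ɜ/ ~ /ʌ/
Low: only /ɑ/ (back); no central partner.
So /ɑ/ is the unpaired segment.

/ɑ/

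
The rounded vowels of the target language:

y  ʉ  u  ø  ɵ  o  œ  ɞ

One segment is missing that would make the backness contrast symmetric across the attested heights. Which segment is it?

/ɔ/

height            front     central   back    
high              y         ʉ         u       
high-mid          ø         ɵ         o       
low-mid           œ         ɞ         —       
The low-mid row has no back member, so the gap is the low-mid back rounded vowel /ɔ/.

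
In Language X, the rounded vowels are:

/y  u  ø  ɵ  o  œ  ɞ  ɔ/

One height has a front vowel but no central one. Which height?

high

Front: /y/ (high), /ø/ (high-mid), /œ/ (low-mid).
Central: /ɵ/ (high-mid), /ɞ/ (low-mid).
Back: /u/ (high), /o/ (high-mid), /ɔ/ (low-mid).
Every height has a central member except high, where /ʉ/ would be expected.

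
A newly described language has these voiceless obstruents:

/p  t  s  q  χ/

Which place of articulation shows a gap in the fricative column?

Stop: /p/ (bilabial), /t/ (alveolar), /q/ (uvular).
Fricative: /s/ (alveolar), /χ/ (uvular).
Every place of articulation has a fricative member except bilabial, where /ɸ/ would be expected.

bilabial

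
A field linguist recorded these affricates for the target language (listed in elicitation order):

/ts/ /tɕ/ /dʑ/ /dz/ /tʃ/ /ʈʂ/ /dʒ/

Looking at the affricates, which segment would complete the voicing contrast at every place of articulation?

/ɖʐ/

place of articulation  voiceless  voiced  
alveolar          ts        dz      
postalveolar      tʃ        dʒ      
retroflex         ʈʂ        —       
alveolo-palatal   tɕ        dʑ      
The retroflex row has no voiced member, so the gap is the voiced retroflex affricate /ɖʐ/.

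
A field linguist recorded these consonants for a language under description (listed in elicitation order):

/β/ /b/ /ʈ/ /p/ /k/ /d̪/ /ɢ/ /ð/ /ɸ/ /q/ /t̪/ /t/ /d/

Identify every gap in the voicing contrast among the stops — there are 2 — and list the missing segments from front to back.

/ɖ/, /ɡ/

place of articulation  voiceless  voiced  
bilabial          p         b       
dental            t̪        d̪      
alveolar          t         d       
retroflex         ʈ         —       
velar             k         —       
uvular            q         ɢ       
Gaps, from front to back: retroflex lacks voiced (/ɖ/); velar lacks voiced (/ɡ/).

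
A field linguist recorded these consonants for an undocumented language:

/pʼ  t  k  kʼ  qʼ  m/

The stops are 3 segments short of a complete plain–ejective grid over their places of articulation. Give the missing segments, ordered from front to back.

/p/, /tʼ/, /q/

place of articulation  plain     ejective
bilabial          —         pʼ      
alveolar          t         —       
velar             k         kʼ      
uvular            —         qʼ      
Gaps, from front to back: bilabial lacks plain (/p/); alveolar lacks ejective (/tʼ/); uvular lacks plain (/q/).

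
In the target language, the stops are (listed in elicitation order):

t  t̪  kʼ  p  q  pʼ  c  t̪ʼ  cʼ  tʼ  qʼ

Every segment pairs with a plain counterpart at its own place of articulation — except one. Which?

Bilabial: /p/ ~ /pʼ/
Dental: /t̪/ ~ /t̪ʼ/
Alveolar: /t/ ~ /tʼ/
Palatal: /c/ ~ /cʼ/
Uvular: /q/ ~ /qʼ/
Velar: only /kʼ/ (ejective); no plain partner.
So /kʼ/ is the unpaired segment.

/kʼ/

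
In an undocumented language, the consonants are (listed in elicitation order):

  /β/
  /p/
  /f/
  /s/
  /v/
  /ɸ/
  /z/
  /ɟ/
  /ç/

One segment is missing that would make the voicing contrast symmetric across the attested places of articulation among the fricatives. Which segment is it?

/ʝ/

place of articulation  voiceless  voiced  
bilabial          ɸ         β       
labiodental       f         v       
alveolar          s         z       
palatal           ç         —       
The palatal row has no voiced member, so the gap is the voiced palatal fricative /ʝ/.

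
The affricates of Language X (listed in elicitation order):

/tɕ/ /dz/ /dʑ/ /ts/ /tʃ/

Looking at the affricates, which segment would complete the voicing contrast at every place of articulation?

alveolar: voiceless /ts/, voiced /dz/.
postalveolar: voiceless /tʃ/, voiced —.
alveolo-palatal: voiceless /tɕ/, voiced /dʑ/.
The postalveolar row has no voiced member, so the gap is the voiced postalveolar affricate /dʒ/.

/dʒ/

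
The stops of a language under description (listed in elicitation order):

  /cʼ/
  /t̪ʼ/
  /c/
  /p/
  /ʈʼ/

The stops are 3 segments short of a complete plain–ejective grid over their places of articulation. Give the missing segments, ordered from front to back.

place of articulation  plain     ejective
bilabial          p         —       
dental            —         t̪ʼ     
retroflex         —         ʈʼ      
palatal           c         cʼ      
Gaps, from front to back: bilabial lacks ejective (/pʼ/); dental lacks plain (/t̪/); retroflex lacks plain (/ʈ/).

/pʼ/, /t̪/, /ʈ/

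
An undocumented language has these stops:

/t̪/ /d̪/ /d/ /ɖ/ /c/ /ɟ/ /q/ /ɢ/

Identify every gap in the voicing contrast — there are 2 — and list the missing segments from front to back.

/t/, /ʈ/

dental: voiceless /t̪/, voiced /d̪/.
alveolar: voiceless —, voiced /d/.
retroflex: voiceless —, voiced /ɖ/.
palatal: voiceless /c/, voiced /ɟ/.
uvular: voiceless /q/, voiced /ɢ/.
Gaps, from front to back: alveolar lacks voiceless (/t/); retroflex lacks voiceless (/ʈ/).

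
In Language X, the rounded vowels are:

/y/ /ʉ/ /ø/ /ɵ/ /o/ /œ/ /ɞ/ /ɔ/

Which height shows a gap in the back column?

high

height            front     central   back    
high              y         ʉ         —       
high-mid          ø         ɵ         o       
low-mid           œ         ɞ         ɔ       
Every height has a back member except high, where /u/ would be expected.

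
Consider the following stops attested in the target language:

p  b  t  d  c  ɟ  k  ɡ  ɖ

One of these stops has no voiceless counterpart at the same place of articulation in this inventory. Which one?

/ɖ/

Bilabial: /p/ ~ /b/
Alveolar: /t/ ~ /d/
Palatal: /c/ ~ /ɟ/
Velar: /k/ ~ /ɡ/
Retroflex: only /ɖ/ (voiced); no voiceless partner.
So /ɖ/ is the unpaired segment.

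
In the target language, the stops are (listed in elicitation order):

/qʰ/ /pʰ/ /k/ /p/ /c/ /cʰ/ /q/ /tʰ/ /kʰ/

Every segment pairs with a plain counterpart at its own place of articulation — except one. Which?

Bilabial: /p/ ~ /pʰ/
Palatal: /c/ ~ /cʰ/
Velar: /k/ ~ /kʰ/
Uvular: /q/ ~ /qʰ/
Alveolar: only /tʰ/ (aspirated); no plain partner.
So /tʰ/ is the unpaired segment.

/tʰ/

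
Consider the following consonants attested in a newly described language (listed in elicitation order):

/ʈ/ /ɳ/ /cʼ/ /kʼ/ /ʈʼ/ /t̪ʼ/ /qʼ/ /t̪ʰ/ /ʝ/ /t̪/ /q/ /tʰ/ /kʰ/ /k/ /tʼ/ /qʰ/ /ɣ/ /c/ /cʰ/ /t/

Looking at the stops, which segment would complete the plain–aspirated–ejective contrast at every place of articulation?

/ʈʰ/

place of articulation  plain     aspirated  ejective
dental            t̪        t̪ʰ       t̪ʼ     
alveolar          t         tʰ        tʼ      
retroflex         ʈ         —         ʈʼ      
palatal           c         cʰ        cʼ      
velar             k         kʰ        kʼ      
uvular            q         qʰ        qʼ      
The retroflex row has no aspirated member, so the gap is the aspirated retroflex stop /ʈʰ/.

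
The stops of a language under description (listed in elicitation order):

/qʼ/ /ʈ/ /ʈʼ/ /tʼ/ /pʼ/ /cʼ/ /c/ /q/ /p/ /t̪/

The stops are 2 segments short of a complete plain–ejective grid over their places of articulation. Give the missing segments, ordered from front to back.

Plain: /p/ (bilabial), /t̪/ (dental), /ʈ/ (retroflex), /c/ (palatal), /q/ (uvular).
Ejective: /pʼ/ (bilabial), /tʼ/ (alveolar), /ʈʼ/ (retroflex), /cʼ/ (palatal), /qʼ/ (uvular).
Gaps, from front to back: dental lacks ejective (/t̪ʼ/); alveolar lacks plain (/t/).

/t̪ʼ/, /t/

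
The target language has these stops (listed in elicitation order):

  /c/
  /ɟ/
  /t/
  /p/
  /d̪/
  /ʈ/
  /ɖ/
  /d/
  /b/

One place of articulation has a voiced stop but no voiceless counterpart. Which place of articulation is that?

place of articulation  voiceless  voiced  
bilabial          p         b       
dental            —         d̪      
alveolar          t         d       
retroflex         ʈ         ɖ       
palatal           c         ɟ       
Every place of articulation has a voiceless member except dental, where /t̪/ would be expected.

dental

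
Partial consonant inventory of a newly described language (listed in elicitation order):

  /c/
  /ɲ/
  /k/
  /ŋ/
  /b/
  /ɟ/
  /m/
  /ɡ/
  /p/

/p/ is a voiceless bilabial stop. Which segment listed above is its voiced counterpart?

/b/

The voiced counterpart is a voiced bilabial stop — in this inventory, /b/.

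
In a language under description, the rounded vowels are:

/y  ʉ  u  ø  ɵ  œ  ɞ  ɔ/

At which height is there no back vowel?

Front: /y/ (high), /ø/ (high-mid), /œ/ (low-mid).
Central: /ʉ/ (high), /ɵ/ (high-mid), /ɞ/ (low-mid).
Back: /u/ (high), /ɔ/ (low-mid).
Every height has a back member except high-mid, where /o/ would be expected.

high-mid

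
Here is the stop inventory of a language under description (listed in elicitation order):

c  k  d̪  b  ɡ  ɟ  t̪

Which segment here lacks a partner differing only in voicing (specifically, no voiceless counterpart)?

/b/

Dental: /t̪/ ~ /d̪/
Palatal: /c/ ~ /ɟ/
Velar: /k/ ~ /ɡ/
Bilabial: only /b/ (voiced); no voiceless partner.
So /b/ is the unpaired segment.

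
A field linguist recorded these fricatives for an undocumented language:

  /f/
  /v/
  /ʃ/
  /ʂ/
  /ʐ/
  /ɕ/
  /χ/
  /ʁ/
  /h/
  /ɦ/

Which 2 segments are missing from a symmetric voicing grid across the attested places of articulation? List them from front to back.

labiodental: voiceless /f/, voiced /v/.
postalveolar: voiceless /ʃ/, voiced —.
retroflex: voiceless /ʂ/, voiced /ʐ/.
alveolo-palatal: voiceless /ɕ/, voiced —.
uvular: voiceless /χ/, voiced /ʁ/.
glottal: voiceless /h/, voiced /ɦ/.
Gaps, from front to back: postalveolar lacks voiced (/ʒ/); alveolo-palatal lacks voiced (/ʑ/).

/ʒ/, /ʑ/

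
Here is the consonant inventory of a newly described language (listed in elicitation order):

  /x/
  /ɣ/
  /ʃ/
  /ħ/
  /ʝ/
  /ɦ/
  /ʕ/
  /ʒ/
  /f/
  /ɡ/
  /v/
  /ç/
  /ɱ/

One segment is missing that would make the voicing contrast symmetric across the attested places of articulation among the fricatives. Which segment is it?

place of articulation  voiceless  voiced  
labiodental       f         v       
postalveolar      ʃ         ʒ       
palatal           ç         ʝ       
velar             x         ɣ       
pharyngeal        ħ         ʕ       
glottal           —         ɦ       
The glottal row has no voiceless member, so the gap is the voiceless glottal fricative /h/.

/h/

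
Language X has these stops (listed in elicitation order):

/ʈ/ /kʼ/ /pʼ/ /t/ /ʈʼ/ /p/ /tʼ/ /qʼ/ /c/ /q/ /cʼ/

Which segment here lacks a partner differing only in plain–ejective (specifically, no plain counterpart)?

/kʼ/

Bilabial: /p/ ~ /pʼ/
Alveolar: /t/ ~ /tʼ/
Retroflex: /ʈ/ ~ /ʈʼ/
Palatal: /c/ ~ /cʼ/
Uvular: /q/ ~ /qʼ/
Velar: only /kʼ/ (ejective); no plain partner.
So /kʼ/ is the unpaired segment.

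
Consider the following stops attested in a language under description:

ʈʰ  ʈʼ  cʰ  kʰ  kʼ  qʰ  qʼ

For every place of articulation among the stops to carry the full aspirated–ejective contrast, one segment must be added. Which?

retroflex: aspirated /ʈʰ/, ejective /ʈʼ/.
palatal: aspirated /cʰ/, ejective —.
velar: aspirated /kʰ/, ejective /kʼ/.
uvular: aspirated /qʰ/, ejective /qʼ/.
The palatal row has no ejective member, so the gap is the ejective palatal stop /cʼ/.

/cʼ/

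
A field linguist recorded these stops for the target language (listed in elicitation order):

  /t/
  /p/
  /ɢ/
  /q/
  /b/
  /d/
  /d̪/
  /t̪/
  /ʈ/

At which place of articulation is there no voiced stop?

retroflex

place of articulation  voiceless  voiced  
bilabial          p         b       
dental            t̪        d̪      
alveolar          t         d       
retroflex         ʈ         —       
uvular            q         ɢ       
Every place of articulation has a voiced member except retroflex, where /ɖ/ would be expected.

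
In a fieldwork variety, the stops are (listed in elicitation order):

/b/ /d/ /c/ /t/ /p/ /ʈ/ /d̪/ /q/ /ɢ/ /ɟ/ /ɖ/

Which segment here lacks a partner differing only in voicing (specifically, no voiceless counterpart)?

Bilabial: /p/ ~ /b/
Alveolar: /t/ ~ /d/
Retroflex: /ʈ/ ~ /ɖ/
Palatal: /c/ ~ /ɟ/
Uvular: /q/ ~ /ɢ/
Dental: only /d̪/ (voiced); no voiceless partner.
So /d̪/ is the unpaired segment.

/d̪/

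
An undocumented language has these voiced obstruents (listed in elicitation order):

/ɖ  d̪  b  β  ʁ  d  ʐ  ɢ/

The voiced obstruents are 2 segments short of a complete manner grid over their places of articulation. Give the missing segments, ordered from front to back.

bilabial: stop /b/, fricative /β/.
dental: stop /d̪/, fricative —.
alveolar: stop /d/, fricative —.
retroflex: stop /ɖ/, fricative /ʐ/.
uvular: stop /ɢ/, fricative /ʁ/.
Gaps, from front to back: dental lacks fricative (/ð/); alveolar lacks fricative (/z/).

/ð/, /z/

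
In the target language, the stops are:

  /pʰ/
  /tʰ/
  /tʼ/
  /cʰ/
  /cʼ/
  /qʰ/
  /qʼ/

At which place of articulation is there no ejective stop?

bilabial

Aspirated: /pʰ/ (bilabial), /tʰ/ (alveolar), /cʰ/ (palatal), /qʰ/ (uvular).
Ejective: /tʼ/ (alveolar), /cʼ/ (palatal), /qʼ/ (uvular).
Every place of articulation has an ejective member except bilabial, where /pʼ/ would be expected.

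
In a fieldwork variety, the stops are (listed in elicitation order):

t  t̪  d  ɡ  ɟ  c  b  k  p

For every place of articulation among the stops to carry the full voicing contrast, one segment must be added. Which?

bilabial: voiceless /p/, voiced /b/.
dental: voiceless /t̪/, voiced —.
alveolar: voiceless /t/, voiced /d/.
palatal: voiceless /c/, voiced /ɟ/.
velar: voiceless /k/, voiced /ɡ/.
The dental row has no voiced member, so the gap is the voiced dental stop /d̪/.

/d̪/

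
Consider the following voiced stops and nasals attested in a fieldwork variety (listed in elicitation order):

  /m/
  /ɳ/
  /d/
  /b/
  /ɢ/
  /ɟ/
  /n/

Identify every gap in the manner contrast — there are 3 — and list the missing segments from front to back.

place of articulation  oral stop  nasal   
bilabial          b         m       
alveolar          d         n       
retroflex         —         ɳ       
palatal           ɟ         —       
uvular            ɢ         —       
Gaps, from front to back: retroflex lacks oral stop (/ɖ/); palatal lacks nasal (/ɲ/); uvular lacks nasal (/ɴ/).

/ɖ/, /ɲ/, /ɴ/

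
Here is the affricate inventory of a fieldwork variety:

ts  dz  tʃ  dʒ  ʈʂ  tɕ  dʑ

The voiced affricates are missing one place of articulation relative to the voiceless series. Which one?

place of articulation  voiceless  voiced  
alveolar          ts        dz      
postalveolar      tʃ        dʒ      
retroflex         ʈʂ        —       
alveolo-palatal   tɕ        dʑ      
Every place of articulation has a voiced member except retroflex, where /ɖʐ/ would be expected.

retroflex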